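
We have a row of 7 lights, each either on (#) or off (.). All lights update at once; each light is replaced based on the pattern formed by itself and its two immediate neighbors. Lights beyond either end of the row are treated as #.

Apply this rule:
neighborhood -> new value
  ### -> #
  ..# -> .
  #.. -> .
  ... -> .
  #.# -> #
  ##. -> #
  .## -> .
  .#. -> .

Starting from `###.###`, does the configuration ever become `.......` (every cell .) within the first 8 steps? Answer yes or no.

step 1: ####.##
step 2: #####.#
step 3: ######.
step 4: #######
step 5: #######  (fixed point — unchanged through step 8)
step 8 is #######, still not uniform .

no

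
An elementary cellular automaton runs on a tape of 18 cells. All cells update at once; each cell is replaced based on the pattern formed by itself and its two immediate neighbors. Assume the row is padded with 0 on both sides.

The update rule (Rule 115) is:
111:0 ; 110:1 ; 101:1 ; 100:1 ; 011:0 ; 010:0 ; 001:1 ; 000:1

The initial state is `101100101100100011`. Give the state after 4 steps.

step 1: 010111010111011101
step 2: 101001101001100110
step 3: 010110110110111011
step 4: 101011011011001101

101011011011001101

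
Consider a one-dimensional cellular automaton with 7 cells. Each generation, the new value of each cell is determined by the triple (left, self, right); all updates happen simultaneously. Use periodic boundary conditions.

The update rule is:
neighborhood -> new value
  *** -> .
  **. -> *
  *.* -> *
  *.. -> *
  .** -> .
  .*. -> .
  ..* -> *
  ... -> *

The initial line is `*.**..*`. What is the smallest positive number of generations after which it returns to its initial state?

generation 1: **.***.
generation 2: .**..**
generation 3: *.***.*
generation 4: **..**.
generation 5: .***.**
generation 6: *..**.*
generation 7: ***.**.
generation 8: ..**.**
generation 9: **.**.*
generation 10: .**.**.
generation 11: *.**.**
generation 12: **.**..
generation 13: .**.***
generation 14: *.**..*

14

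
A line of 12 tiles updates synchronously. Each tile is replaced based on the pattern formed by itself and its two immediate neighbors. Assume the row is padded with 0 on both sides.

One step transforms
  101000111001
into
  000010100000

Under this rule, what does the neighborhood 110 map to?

At position 8 the neighborhood is 110; the next row has 0 there.

0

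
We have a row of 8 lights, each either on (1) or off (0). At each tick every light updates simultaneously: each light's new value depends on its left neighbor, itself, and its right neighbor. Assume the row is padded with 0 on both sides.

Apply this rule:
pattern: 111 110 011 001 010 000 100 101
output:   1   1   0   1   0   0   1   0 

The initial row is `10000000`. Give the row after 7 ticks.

00000001

01000000
10100000
00010000
00101000
01000100
10101010
00000001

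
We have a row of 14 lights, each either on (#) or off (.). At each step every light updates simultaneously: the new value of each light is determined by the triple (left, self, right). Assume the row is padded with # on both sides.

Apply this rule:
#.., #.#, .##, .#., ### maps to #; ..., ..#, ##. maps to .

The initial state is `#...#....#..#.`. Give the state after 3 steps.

##.#####.#####

.#..##...##.##
###.#.#..#.###
##.#####.#####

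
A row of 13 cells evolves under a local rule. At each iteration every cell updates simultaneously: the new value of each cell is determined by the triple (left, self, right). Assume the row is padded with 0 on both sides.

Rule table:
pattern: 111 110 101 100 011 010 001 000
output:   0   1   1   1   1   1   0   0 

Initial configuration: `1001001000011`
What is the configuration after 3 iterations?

1000000011011

iteration 1: 1101101100011
iteration 2: 1111111110011
iteration 3: 1000000011011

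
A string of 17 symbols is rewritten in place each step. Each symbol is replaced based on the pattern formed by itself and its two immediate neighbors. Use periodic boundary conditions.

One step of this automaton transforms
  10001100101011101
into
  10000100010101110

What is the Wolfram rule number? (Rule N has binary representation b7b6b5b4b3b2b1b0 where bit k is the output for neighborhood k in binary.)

position 13: 111 → 1  (bit 7 = 1)
position 0: 110 → 1  (bit 6 = 1)
position 9: 101 → 1  (bit 5 = 1)
position 1: 100 → 0  (bit 4 = 0)
position 4: 011 → 0  (bit 3 = 0)
position 8: 010 → 0  (bit 2 = 0)
position 3: 001 → 0  (bit 1 = 0)
position 2: 000 → 0  (bit 0 = 0)
bits b7..b0 = 11100000 = 224

224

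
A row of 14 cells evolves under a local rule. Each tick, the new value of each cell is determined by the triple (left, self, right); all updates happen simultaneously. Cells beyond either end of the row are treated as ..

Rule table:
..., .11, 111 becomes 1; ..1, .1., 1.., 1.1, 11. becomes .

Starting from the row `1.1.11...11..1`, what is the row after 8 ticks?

1...1..1.1....

tick 1: ....1..1.1....
tick 2: 111........111
tick 3: 11..111111.11.
tick 4: 1...11111..1..
tick 5: ..1.1111.....1
tick 6: 1...111..111..
tick 7: ..1.11...11..1
tick 8: 1...1..1.1....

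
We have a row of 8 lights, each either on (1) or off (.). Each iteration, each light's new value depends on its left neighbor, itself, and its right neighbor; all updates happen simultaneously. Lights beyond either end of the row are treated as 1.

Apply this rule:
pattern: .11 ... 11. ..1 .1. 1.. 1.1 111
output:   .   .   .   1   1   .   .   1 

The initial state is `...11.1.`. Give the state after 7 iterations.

..1...1.
.11..11.
....1...
...11..1
..1...1.  (repeats iteration 1; period 4)
iteration 7: ....1...

....1...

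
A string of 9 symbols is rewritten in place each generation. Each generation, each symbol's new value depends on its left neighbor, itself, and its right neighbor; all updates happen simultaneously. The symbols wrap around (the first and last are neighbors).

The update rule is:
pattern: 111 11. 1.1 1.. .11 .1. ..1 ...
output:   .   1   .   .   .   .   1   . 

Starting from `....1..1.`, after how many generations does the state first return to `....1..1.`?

9

generation 1: ...1..1..
generation 2: ..1..1...
generation 3: .1..1....
generation 4: 1..1.....
generation 5: ..1.....1
generation 6: .1.....1.
generation 7: 1.....1..
generation 8: .....1..1
generation 9: ....1..1.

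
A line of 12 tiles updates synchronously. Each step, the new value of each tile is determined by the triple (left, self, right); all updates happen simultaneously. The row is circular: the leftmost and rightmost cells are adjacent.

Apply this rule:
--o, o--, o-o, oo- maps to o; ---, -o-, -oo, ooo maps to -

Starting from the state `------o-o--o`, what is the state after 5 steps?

-oo-oo-o-o-o

step 1: o----o-o-oo-
step 2: -o--o-o-o-oo
step 3: o-oo-o-o-o-o
step 4: oo-oo-o-o-o-
step 5: -oo-oo-o-o-o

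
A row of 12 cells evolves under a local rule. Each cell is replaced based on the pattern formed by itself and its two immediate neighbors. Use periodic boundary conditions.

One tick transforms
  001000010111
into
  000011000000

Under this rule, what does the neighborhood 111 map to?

0

At position 10 the neighborhood is 111; the next row has 0 there.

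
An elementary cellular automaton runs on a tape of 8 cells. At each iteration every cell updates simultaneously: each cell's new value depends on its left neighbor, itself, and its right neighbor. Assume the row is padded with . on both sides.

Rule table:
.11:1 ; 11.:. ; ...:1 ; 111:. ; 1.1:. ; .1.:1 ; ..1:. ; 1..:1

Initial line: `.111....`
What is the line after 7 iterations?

.1..1111

iteration 1: .1..1111
iteration 2: .11.1...
iteration 3: .1..1111  (repeats iteration 1; period 2)
iteration 7: .1..1111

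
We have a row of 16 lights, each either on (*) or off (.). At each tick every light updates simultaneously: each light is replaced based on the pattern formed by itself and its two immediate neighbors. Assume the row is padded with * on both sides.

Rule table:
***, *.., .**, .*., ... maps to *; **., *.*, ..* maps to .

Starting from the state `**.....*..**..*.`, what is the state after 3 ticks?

*.**.*.**.*.*.*.

tick 1: *.****.**.*.*.*.
tick 2: ..***..*..*.*.*.
tick 3: *.**.*.**.*.*.*.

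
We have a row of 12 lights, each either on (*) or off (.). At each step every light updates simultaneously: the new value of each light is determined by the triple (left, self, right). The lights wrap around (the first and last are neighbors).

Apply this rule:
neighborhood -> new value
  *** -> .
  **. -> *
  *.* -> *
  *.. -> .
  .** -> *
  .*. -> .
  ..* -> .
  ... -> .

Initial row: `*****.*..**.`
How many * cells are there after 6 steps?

*...**...***
*...**...*..
....**......
....**......  (fixed point — unchanged through step 6)
count of *: 2

2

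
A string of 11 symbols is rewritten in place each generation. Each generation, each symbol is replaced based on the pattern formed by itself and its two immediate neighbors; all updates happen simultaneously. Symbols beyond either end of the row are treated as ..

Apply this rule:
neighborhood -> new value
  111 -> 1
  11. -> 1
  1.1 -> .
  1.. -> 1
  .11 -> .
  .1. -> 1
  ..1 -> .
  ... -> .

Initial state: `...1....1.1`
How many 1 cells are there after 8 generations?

3

generation 1: ...11...1.1
generation 2: ....11..1.1
generation 3: .....11.1.1
generation 4: ......1.1.1
generation 5: ......1.1.1  (fixed point — unchanged through generation 8)
count of 1: 3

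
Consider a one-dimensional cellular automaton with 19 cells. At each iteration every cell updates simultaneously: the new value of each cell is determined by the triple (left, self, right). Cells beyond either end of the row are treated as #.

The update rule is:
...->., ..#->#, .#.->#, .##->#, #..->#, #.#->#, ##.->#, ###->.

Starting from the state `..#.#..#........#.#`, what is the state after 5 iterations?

.##..######..####..

iteration 1: #########......####
iteration 2: ........##....##...
iteration 3: #......####..####.#
iteration 4: ##....##..####..###
iteration 5: .##..######..####..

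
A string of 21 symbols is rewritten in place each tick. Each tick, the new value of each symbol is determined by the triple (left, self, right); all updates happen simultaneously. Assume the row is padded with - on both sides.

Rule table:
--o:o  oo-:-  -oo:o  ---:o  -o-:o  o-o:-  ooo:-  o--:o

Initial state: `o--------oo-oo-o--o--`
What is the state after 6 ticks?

tick 1: oooooooooo--o--oooooo
tick 2: o---------oooooo-----
tick 3: ooooooooooo-----ooooo
tick 4: o----------oooooo----
tick 5: oooooooooooo-----oooo
tick 6: o-----------oooooo---

o-----------oooooo---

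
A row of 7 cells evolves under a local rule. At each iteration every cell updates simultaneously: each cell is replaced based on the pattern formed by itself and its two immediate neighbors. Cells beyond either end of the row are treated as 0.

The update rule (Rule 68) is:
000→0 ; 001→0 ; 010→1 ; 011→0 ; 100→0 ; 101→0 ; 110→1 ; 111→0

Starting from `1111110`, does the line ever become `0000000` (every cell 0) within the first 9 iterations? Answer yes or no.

iteration 1: 0000010
iteration 2: 0000010  (fixed point — unchanged through iteration 9)
iteration 9 is 0000010, still not uniform 0

no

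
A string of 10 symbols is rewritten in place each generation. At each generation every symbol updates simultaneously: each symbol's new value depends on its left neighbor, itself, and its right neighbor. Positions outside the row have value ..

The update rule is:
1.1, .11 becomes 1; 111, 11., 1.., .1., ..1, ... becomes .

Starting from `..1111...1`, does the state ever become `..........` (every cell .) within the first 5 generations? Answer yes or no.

generation 1: ..1.......
generation 2: ..........
all cells are . at generation 2

yes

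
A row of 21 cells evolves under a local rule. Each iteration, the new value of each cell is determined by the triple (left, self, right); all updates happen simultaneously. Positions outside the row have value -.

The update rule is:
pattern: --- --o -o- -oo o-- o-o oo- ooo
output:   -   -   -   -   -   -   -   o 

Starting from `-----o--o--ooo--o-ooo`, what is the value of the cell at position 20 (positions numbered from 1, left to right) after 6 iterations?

------------o------o-
---------------------
---------------------  (fixed point — unchanged through iteration 6)
position 20 holds -

-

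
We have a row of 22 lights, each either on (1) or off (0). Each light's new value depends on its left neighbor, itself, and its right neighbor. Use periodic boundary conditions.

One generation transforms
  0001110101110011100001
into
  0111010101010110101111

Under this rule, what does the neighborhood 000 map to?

1

At position 1 the neighborhood is 000; the next row has 1 there.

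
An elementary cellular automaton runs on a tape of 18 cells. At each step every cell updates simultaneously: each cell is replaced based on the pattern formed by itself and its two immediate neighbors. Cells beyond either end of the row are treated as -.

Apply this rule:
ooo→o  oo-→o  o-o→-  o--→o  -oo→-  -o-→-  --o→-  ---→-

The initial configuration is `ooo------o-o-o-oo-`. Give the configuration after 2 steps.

-ooo------------oo
--ooo------------o

--ooo------------o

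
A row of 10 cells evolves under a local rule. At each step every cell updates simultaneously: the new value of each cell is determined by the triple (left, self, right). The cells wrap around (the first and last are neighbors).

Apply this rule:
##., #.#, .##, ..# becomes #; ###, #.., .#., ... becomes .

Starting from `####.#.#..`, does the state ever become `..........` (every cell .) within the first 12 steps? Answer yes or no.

#..##.#..#
#.####..##
###..#.##.
#.#.#.####
##.#.##...
###.###..#
..###.#.##
.##.##.###
########.#
.......###
......##.#
.....####.
step 12 is .....####., still not uniform .

no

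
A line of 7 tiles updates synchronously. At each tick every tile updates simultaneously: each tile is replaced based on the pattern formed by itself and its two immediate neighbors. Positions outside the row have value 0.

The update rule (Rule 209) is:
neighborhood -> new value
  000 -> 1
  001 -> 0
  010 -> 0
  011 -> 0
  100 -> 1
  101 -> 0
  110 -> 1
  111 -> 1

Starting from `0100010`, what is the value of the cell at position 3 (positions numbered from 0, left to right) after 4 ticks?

0

tick 1: 0011001
tick 2: 1001100
tick 3: 0100111
tick 4: 0010011
position 3 holds 0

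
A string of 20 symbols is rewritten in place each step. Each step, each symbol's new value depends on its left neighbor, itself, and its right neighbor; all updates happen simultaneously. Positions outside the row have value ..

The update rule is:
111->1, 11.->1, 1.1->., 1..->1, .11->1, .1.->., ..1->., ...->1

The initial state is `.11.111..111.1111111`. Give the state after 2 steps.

step 1: .11.1111.111.1111111
step 2: .11.1111.111.1111111

.11.1111.111.1111111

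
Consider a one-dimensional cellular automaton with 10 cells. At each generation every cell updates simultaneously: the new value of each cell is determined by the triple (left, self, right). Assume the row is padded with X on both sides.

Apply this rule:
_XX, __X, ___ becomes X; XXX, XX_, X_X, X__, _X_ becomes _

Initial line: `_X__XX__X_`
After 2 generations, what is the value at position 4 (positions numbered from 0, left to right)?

___XX__X__
_XXX__X__X
position 4 holds _

_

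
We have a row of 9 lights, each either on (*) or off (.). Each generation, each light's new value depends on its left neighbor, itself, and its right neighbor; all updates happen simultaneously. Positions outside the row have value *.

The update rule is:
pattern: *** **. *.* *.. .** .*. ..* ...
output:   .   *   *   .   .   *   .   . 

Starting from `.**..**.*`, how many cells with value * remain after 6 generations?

1

*.*...**.
***....**
..*......
..*......  (fixed point — unchanged through generation 6)
count of *: 1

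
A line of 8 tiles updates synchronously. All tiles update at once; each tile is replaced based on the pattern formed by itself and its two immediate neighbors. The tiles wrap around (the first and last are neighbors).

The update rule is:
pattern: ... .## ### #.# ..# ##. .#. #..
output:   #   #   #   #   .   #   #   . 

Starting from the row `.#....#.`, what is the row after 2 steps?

.#.##.#.
.######.

.######.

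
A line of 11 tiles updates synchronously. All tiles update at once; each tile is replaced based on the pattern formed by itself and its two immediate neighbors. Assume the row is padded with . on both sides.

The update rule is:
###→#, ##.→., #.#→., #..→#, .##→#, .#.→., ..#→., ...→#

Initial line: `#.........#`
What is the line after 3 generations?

.######..#.

.########..
.#######.##
.######..#.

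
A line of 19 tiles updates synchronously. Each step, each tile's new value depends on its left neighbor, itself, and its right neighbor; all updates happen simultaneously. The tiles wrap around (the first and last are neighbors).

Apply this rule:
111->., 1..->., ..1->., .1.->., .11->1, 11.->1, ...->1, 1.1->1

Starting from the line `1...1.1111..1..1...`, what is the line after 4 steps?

..1..11..1.......1.
1....11....11111...
..11.11.11.1...1.1.
1.111111111..1..1..

1.111111111..1..1..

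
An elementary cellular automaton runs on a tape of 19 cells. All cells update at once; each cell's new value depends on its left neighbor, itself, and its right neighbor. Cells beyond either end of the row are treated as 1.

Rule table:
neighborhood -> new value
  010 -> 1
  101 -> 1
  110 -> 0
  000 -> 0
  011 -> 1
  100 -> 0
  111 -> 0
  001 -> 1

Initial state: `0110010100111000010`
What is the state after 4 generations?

0110001100000110011

generation 1: 1100111101100000111
generation 2: 0001100011000001100
generation 3: 0011000110000011001
generation 4: 0110001100000110011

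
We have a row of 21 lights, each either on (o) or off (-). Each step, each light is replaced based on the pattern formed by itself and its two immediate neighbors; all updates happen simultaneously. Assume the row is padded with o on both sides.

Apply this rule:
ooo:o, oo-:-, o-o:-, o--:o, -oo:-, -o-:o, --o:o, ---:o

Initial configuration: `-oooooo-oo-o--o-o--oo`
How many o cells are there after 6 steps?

--oooo-----oooo-ooo-o
oo-oo-ooooo-oo---o---
o------ooo----ooooooo
-oooooo-o-oooo-oooooo
--oooo--o--oo---ooooo
oo-oo-ooooo--ooo-oooo
count of o: 16

16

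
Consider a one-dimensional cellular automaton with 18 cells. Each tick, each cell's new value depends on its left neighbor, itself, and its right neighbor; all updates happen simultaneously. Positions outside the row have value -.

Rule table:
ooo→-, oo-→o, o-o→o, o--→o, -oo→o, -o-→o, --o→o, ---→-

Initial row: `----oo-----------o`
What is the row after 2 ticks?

--oo--oo-------ooo

---oooo---------oo
--oo--oo-------ooo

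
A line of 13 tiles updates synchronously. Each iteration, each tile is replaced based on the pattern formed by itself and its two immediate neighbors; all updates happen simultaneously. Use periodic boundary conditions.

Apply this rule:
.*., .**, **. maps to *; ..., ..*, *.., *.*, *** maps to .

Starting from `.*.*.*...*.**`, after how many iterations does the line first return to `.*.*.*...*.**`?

iteration 1: .*.*.*...*.**

1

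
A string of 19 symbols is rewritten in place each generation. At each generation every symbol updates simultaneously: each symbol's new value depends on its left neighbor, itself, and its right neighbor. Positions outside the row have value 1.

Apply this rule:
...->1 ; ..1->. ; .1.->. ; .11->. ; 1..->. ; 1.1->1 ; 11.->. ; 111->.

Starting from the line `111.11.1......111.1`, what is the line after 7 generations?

generation 1: ...1..1..1111....1.
generation 2: .1............11..1
generation 3: 1..1111111111......
generation 4: ..............1111.
generation 5: .111111111111.....1
generation 6: 1.............111..
generation 7: ..11111111111......

..11111111111......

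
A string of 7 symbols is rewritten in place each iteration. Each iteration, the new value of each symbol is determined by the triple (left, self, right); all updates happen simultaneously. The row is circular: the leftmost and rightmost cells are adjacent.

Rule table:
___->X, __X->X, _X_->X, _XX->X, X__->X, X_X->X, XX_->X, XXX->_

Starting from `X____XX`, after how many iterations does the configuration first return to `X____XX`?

2

iteration 1: XXXXXX_
iteration 2: X____XX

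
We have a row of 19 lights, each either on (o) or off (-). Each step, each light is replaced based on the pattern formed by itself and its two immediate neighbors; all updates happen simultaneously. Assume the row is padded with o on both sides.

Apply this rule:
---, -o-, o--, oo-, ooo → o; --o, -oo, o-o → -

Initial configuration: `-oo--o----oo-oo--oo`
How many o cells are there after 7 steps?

12

--oo-oooo--o--oo--o
o--o--oooo-oo--oo--
oo-oo--ooo--oo--oo-
oo--oo--ooo--oo--o-
ooo--oo--ooo--oo-o-
oooo--oo--ooo--o-o-
ooooo--oo--ooo-o-o-
count of o: 12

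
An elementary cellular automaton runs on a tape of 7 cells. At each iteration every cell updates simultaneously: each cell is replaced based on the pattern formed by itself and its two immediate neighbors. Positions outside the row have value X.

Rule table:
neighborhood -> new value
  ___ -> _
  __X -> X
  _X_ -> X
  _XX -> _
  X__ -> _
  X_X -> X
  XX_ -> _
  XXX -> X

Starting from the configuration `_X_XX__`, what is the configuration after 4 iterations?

___X_XX

XXX___X
XX___X_
X___XXX
___X_XX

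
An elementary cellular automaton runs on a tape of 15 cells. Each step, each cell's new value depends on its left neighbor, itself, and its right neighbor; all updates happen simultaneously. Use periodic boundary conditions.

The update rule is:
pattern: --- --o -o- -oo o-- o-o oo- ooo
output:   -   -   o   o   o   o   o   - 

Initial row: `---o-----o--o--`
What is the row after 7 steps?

step 1: ---oo----oo-oo-
step 2: ---ooo---oooooo
step 3: o--o-oo--o----o
step 4: oo-ooooo-oo---o
step 5: -ooo---ooooo--o
step 6: oo-oo--o---oo-o
step 7: -ooooo-oo--oooo

-ooooo-oo--oooo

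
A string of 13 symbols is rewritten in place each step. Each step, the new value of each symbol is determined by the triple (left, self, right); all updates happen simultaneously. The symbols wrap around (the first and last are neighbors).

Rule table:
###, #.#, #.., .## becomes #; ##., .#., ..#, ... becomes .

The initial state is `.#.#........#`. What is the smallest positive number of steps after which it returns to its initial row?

#.#.#........
.#.#.#.......
..#.#.#......
...#.#.#.....
....#.#.#....
.....#.#.#...
......#.#.#..
.......#.#.#.
........#.#.#
#........#.#.
.#........#.#
#.#........#.
.#.#........#

13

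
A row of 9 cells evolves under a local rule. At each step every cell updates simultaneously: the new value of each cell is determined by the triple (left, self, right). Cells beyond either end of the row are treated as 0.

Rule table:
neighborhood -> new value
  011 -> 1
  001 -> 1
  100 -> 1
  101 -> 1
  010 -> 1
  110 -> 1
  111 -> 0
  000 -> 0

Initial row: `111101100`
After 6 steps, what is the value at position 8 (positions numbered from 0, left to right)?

1

100111110
111100011
100110111
111111101
100000111
110001101
position 8 holds 1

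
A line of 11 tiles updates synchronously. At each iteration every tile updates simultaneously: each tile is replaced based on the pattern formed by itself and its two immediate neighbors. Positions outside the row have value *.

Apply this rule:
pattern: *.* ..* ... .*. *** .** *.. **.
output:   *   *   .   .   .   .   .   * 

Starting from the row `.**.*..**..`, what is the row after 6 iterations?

iteration 1: *.**..*.*.*
iteration 2: **.*.*.*.*.
iteration 3: .**.*.*.*.*
iteration 4: *.**.*.*.*.
iteration 5: **.**.*.*.*
iteration 6: .**.**.*.*.

.**.**.*.*.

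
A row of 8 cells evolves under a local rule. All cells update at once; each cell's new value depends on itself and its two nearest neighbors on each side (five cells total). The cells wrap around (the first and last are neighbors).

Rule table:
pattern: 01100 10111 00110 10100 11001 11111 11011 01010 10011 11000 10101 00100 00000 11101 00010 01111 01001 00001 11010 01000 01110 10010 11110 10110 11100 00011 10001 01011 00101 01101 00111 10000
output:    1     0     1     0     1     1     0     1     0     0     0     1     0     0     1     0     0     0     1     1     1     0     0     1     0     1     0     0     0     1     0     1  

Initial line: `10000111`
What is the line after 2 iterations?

01010110

00101000
01010110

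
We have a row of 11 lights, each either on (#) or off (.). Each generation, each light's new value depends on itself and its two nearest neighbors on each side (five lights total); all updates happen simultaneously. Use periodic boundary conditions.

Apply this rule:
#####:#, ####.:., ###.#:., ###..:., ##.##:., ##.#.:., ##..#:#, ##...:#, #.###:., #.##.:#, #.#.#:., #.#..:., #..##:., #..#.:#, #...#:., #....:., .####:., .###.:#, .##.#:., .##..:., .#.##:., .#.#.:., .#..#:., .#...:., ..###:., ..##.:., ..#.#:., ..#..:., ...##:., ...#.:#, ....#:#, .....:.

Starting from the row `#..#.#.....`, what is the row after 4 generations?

..#......##
##.....#...
..#..##....
##.....#...

##.....#...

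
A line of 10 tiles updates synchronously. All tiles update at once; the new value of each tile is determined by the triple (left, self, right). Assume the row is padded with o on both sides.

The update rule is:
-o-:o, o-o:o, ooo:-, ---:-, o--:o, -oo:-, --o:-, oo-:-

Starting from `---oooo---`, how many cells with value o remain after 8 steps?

o------o--
-o-----oo-
ooo------o
---o------
o--oo-----
-o---o----
ooo--oo---
---o---o--
count of o: 2

2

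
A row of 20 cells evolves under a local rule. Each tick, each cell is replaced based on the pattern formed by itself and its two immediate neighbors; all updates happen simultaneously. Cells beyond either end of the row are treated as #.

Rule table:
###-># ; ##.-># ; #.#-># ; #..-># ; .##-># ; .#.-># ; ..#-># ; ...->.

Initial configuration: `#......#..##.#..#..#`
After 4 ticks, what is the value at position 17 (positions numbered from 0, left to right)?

#

tick 1: ##....##############
tick 2: ###..###############
tick 3: ####################
tick 4: ####################
position 17 holds #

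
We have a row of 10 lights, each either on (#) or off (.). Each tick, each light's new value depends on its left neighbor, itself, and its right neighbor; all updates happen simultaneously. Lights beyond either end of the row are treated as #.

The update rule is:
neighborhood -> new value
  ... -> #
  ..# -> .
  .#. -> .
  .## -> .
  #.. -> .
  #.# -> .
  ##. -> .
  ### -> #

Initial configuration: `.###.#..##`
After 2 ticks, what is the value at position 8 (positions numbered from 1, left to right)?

..#......#
....####..
position 8 holds #

#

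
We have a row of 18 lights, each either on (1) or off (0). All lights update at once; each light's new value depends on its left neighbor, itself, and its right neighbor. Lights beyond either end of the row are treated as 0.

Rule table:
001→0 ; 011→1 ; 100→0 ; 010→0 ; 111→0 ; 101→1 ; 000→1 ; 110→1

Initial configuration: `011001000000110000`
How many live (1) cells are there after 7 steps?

12

step 1: 011000011110110111
step 2: 011011010011111101
step 3: 011111100010000110
step 4: 010000101000110110
step 5: 000110010010111110
step 6: 110110000001100010
step 7: 111110111101101000
count of 1: 12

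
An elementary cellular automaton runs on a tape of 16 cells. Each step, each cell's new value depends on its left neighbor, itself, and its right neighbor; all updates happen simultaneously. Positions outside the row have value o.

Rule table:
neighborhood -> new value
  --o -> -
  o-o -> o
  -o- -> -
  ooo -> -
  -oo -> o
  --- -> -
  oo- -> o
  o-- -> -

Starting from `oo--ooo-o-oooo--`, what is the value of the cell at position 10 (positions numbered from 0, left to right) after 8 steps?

-

-o--o-oo-oo--o--
o----oooooo-----
o----o----o-----
o---------------
o---------------  (fixed point — unchanged through step 8)
position 10 holds -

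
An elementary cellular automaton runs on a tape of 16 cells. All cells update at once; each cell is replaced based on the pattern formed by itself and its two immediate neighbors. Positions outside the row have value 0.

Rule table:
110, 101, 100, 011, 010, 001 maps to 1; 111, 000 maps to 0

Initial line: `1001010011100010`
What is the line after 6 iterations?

1111111111000001

1111111110110111
1000000011111101
1100000110000111
1110001111001101
1011011001111111
1111111111000001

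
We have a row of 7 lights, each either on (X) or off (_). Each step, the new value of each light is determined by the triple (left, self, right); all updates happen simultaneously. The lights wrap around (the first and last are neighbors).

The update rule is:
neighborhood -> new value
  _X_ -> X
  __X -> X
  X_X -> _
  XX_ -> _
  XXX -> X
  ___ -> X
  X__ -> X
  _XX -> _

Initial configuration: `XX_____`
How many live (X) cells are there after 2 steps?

__XXXXX
XX_XXX_
count of X: 5

5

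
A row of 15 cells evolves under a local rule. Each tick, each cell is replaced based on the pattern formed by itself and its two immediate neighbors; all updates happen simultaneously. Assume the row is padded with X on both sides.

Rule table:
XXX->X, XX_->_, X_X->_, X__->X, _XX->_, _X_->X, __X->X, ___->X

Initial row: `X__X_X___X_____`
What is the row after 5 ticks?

XXXX_XXX_XXXXXX

_XXX_XXXXXXXXXX
__X___XXXXXXXXX
XXXXXX_XXXXXXXX
XXXXX___XXXXXXX
XXXX_XXX_XXXXXX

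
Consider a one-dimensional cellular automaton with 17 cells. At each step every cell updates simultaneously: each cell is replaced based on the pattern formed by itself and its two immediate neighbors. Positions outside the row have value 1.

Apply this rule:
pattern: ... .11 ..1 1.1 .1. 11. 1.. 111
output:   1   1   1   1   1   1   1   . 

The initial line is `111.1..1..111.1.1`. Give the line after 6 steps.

..111111111.11111
111.......111....
..111111111.11111  (repeats step 1; period 2)
step 6: 111.......111....

111.......111....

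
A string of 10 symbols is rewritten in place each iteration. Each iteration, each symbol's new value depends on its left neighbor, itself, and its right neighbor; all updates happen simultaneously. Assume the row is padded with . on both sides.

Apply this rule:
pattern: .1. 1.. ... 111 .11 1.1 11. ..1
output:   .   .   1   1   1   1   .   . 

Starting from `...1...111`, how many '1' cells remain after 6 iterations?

11...1.11.
1..1..11..
......1..1
11111.....
1111..1111
111...111.
count of 1: 6

6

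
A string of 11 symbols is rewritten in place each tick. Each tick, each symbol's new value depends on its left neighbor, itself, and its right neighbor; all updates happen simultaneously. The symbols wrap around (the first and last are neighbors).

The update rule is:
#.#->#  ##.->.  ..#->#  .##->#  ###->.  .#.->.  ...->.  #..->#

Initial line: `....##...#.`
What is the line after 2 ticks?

#.##.#.#.#.

...##.#.#.#
#.##.#.#.#.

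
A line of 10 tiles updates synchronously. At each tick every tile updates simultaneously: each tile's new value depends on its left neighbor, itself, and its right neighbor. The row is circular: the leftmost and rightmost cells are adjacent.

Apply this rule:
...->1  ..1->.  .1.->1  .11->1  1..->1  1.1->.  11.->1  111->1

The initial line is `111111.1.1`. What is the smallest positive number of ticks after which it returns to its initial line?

1

111111.1.1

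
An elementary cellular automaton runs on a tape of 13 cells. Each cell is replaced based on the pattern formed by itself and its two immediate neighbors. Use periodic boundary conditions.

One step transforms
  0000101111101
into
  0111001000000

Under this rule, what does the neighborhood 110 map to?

0

At position 10 the neighborhood is 110; the next row has 0 there.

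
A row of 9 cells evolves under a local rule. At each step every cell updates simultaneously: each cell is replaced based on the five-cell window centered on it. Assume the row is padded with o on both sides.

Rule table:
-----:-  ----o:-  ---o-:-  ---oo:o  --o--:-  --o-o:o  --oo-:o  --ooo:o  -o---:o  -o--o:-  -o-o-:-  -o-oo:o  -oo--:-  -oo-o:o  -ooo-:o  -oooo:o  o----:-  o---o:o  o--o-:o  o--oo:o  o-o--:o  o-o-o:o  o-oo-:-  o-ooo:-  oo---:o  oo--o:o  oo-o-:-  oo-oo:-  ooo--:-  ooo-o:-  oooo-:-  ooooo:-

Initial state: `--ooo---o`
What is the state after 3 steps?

o-------o

oooo-oooo
------o--
o-------o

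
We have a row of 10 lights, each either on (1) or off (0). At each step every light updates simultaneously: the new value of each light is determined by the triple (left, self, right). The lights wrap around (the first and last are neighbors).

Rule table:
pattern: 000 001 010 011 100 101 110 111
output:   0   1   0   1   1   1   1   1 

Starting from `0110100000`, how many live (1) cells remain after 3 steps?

1111010000
1111101001
1111110111
count of 1: 9

9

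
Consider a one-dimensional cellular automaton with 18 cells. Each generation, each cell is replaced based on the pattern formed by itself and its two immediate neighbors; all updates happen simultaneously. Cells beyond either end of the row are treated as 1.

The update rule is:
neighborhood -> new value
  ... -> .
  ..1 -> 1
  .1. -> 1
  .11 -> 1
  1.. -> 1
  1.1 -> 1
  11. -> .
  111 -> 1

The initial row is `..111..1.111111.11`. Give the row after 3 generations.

generation 1: 1111.111111111.111
generation 2: 111.111111111.1111
generation 3: 11.111111111.11111

11.111111111.11111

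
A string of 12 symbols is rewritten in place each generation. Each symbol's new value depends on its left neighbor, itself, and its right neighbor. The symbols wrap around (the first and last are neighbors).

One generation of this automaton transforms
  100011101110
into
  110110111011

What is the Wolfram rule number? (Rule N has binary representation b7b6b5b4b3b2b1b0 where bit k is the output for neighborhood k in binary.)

position 5: 111 → 0  (bit 7 = 0)
position 6: 110 → 1  (bit 6 = 1)
position 7: 101 → 1  (bit 5 = 1)
position 1: 100 → 1  (bit 4 = 1)
position 4: 011 → 1  (bit 3 = 1)
position 0: 010 → 1  (bit 2 = 1)
position 3: 001 → 1  (bit 1 = 1)
position 2: 000 → 0  (bit 0 = 0)
bits b7..b0 = 01111110 = 126

126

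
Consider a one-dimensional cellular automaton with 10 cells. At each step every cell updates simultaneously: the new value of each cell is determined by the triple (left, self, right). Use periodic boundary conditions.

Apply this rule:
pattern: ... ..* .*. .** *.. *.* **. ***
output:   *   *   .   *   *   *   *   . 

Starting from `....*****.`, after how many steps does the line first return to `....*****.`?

2

*****...**
....*****.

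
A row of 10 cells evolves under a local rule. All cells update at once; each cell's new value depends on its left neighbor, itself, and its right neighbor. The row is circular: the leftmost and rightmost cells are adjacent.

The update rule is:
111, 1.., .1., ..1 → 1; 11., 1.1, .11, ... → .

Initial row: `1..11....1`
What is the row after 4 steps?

.11..1..1.
1..1111111
.11.111111
.....1111.

.....1111.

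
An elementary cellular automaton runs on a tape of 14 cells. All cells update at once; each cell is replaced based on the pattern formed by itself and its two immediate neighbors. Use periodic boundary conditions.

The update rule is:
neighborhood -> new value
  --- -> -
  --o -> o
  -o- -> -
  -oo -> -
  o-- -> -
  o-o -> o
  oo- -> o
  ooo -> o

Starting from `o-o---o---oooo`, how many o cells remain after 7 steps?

step 1: oo---o---o-ooo
step 2: oo--o---o-o-oo
step 3: oo-o---o-o-o-o
step 4: ooo---o-o-o-o-
step 5: -oo--o-o-o-o-o
step 6: o-o-o-o-o-o-o-
step 7: -o-o-o-o-o-o-o
count of o: 7

7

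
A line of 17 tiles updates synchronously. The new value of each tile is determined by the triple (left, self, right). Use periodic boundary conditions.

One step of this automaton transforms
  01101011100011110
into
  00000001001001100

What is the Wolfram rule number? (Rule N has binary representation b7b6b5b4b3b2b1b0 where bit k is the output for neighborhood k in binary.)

position 7: 111 → 1  (bit 7 = 1)
position 2: 110 → 0  (bit 6 = 0)
position 3: 101 → 0  (bit 5 = 0)
position 9: 100 → 0  (bit 4 = 0)
position 1: 011 → 0  (bit 3 = 0)
position 4: 010 → 0  (bit 2 = 0)
position 0: 001 → 0  (bit 1 = 0)
position 10: 000 → 1  (bit 0 = 1)
bits b7..b0 = 10000001 = 129

129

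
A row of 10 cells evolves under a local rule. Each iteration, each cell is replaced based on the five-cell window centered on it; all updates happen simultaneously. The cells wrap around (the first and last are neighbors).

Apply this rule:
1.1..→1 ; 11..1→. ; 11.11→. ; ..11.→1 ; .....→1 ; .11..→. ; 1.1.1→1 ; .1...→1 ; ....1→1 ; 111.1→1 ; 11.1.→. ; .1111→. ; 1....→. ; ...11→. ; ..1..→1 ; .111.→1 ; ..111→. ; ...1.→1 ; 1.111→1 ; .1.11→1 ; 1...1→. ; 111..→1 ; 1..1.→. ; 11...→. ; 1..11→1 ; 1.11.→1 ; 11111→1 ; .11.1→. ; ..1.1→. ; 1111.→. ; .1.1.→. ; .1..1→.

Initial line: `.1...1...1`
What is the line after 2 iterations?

11..111.1.

iteration 1: .11.111.1.
iteration 2: 11..111.1.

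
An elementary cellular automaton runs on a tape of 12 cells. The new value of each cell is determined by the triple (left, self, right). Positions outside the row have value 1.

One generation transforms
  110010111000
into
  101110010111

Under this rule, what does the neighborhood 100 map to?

1

At position 2 the neighborhood is 100; the next row has 1 there.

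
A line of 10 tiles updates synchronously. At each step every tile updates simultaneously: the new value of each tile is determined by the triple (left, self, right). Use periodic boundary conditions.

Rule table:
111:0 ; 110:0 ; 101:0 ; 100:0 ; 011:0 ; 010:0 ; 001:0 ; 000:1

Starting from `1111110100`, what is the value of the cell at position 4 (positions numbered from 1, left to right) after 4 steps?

1

step 1: 0000000000
step 2: 1111111111
step 3: 0000000000  (repeats step 1; period 2)
step 4: 1111111111
position 4 holds 1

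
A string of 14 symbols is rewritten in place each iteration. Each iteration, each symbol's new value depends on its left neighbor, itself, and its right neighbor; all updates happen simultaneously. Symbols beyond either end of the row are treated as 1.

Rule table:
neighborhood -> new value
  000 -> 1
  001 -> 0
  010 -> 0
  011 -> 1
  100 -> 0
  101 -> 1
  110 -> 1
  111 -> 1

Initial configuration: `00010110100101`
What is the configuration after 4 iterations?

01001111000011
10001111011011
10101111111111
11011111111111

11011111111111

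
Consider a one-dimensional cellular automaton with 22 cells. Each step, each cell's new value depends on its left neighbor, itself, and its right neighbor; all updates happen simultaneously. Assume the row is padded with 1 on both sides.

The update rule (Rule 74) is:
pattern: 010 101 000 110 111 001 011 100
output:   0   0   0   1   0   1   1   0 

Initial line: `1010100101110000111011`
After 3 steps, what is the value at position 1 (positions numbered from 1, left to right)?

1000001001010001101010
1000010010000011100000
1000100100000110100001
position 1 holds 1

1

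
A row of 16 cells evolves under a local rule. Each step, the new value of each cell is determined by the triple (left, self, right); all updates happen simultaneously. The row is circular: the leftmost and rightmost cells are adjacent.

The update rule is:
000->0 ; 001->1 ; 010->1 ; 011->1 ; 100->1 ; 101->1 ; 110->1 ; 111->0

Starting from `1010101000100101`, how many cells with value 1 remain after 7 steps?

step 1: 1111111101111111
step 2: 0000000111000000
step 3: 0000001101100000
step 4: 0000011111110000
step 5: 0000110000011000
step 6: 0001111000111100
step 7: 0011001101100110
count of 1: 8

8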